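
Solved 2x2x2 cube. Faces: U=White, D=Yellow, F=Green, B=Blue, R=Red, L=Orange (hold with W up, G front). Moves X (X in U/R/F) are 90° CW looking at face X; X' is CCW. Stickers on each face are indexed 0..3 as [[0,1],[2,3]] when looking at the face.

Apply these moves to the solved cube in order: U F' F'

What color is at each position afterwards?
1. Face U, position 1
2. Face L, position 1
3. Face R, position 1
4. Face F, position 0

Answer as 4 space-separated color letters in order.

Answer: W R B G

Derivation:
After move 1 (U): U=WWWW F=RRGG R=BBRR B=OOBB L=GGOO
After move 2 (F'): F=RGRG U=WWBR R=YBYR D=GOYY L=GWOW
After move 3 (F'): F=GGRR U=WWYY R=OBGR D=WWYY L=GROB
Query 1: U[1] = W
Query 2: L[1] = R
Query 3: R[1] = B
Query 4: F[0] = G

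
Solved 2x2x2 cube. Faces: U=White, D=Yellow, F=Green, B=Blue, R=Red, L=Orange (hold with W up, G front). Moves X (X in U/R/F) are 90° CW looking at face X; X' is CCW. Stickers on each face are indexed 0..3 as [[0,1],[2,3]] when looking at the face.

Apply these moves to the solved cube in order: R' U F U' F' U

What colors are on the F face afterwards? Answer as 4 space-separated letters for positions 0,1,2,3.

Answer: Y R G W

Derivation:
After move 1 (R'): R=RRRR U=WBWB F=GWGW D=YGYG B=YBYB
After move 2 (U): U=WWBB F=RRGW R=YBRR B=OOYB L=GWOO
After move 3 (F): F=GRWR U=WWOW R=BBBR D=RYYG L=GYOG
After move 4 (U'): U=WWWO F=GYWR R=GRBR B=BBYB L=OOOG
After move 5 (F'): F=YRGW U=WWGB R=YRRR D=OGYG L=OOOW
After move 6 (U): U=GWBW F=YRGW R=BBRR B=OOYB L=YROW
Query: F face = YRGW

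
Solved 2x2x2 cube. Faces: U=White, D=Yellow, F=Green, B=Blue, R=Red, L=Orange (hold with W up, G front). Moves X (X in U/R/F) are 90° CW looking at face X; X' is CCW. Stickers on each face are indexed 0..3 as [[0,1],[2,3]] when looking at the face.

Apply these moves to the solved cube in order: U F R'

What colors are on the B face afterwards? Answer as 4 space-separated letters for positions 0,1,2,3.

After move 1 (U): U=WWWW F=RRGG R=BBRR B=OOBB L=GGOO
After move 2 (F): F=GRGR U=WWOG R=WBWR D=RBYY L=GYOY
After move 3 (R'): R=BRWW U=WBOO F=GWGG D=RRYR B=YOBB
Query: B face = YOBB

Answer: Y O B B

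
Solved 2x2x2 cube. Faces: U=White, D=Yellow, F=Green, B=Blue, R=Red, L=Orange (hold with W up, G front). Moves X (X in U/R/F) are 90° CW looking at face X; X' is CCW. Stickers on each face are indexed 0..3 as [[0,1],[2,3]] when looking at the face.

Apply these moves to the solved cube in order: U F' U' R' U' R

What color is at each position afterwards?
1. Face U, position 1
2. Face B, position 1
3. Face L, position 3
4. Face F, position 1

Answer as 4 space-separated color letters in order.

Answer: O R W W

Derivation:
After move 1 (U): U=WWWW F=RRGG R=BBRR B=OOBB L=GGOO
After move 2 (F'): F=RGRG U=WWBR R=YBYR D=GOYY L=GWOW
After move 3 (U'): U=WRWB F=GWRG R=RGYR B=YBBB L=OOOW
After move 4 (R'): R=GRRY U=WBWY F=GRRB D=GWYG B=YBOB
After move 5 (U'): U=BYWW F=OORB R=GRRY B=GROB L=YBOW
After move 6 (R): R=RGYR U=BOWB F=OWRG D=GOYG B=WRYB
Query 1: U[1] = O
Query 2: B[1] = R
Query 3: L[3] = W
Query 4: F[1] = W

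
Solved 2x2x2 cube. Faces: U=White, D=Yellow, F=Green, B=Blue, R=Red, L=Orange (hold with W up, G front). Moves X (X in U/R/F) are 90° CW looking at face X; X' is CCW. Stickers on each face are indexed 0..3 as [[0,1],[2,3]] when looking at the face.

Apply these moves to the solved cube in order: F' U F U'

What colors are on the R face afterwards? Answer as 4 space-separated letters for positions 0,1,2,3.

Answer: G Y W R

Derivation:
After move 1 (F'): F=GGGG U=WWRR R=YRYR D=OOYY L=OWOW
After move 2 (U): U=RWRW F=YRGG R=BBYR B=OWBB L=GGOW
After move 3 (F): F=GYGR U=RWWG R=RBWR D=YBYY L=GOOO
After move 4 (U'): U=WGRW F=GOGR R=GYWR B=RBBB L=OWOO
Query: R face = GYWR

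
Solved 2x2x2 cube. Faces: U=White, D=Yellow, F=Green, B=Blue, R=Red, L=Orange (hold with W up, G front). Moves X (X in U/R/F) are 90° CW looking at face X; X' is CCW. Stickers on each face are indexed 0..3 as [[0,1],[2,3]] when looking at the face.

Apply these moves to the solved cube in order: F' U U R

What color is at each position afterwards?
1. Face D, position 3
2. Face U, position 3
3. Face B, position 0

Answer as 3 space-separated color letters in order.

Answer: G G W

Derivation:
After move 1 (F'): F=GGGG U=WWRR R=YRYR D=OOYY L=OWOW
After move 2 (U): U=RWRW F=YRGG R=BBYR B=OWBB L=GGOW
After move 3 (U): U=RRWW F=BBGG R=OWYR B=GGBB L=YROW
After move 4 (R): R=YORW U=RBWG F=BOGY D=OBYG B=WGRB
Query 1: D[3] = G
Query 2: U[3] = G
Query 3: B[0] = W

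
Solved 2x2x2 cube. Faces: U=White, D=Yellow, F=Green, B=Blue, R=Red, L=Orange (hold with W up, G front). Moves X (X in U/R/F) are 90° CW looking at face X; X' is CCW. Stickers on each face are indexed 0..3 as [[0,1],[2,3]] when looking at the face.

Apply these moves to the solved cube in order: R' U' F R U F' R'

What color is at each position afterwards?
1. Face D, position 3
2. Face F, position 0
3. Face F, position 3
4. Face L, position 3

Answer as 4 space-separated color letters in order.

After move 1 (R'): R=RRRR U=WBWB F=GWGW D=YGYG B=YBYB
After move 2 (U'): U=BBWW F=OOGW R=GWRR B=RRYB L=YBOO
After move 3 (F): F=GOWO U=BBOB R=WWWR D=RGYG L=YYOG
After move 4 (R): R=WWRW U=BOOO F=GGWG D=RYYR B=BRBB
After move 5 (U): U=OBOO F=WWWG R=BRRW B=YYBB L=GGOG
After move 6 (F'): F=WGWW U=OBBR R=YRRW D=GGYR L=GOOO
After move 7 (R'): R=RWYR U=OBBY F=WBWR D=GGYW B=RYGB
Query 1: D[3] = W
Query 2: F[0] = W
Query 3: F[3] = R
Query 4: L[3] = O

Answer: W W R O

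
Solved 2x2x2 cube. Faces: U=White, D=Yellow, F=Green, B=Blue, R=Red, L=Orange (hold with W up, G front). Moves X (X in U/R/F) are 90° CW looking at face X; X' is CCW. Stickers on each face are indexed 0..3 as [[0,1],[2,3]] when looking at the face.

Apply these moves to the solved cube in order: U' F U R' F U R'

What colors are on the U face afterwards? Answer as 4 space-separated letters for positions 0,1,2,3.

After move 1 (U'): U=WWWW F=OOGG R=GGRR B=RRBB L=BBOO
After move 2 (F): F=GOGO U=WWOB R=WGWR D=RGYY L=BYOY
After move 3 (U): U=OWBW F=WGGO R=RRWR B=BYBB L=GOOY
After move 4 (R'): R=RRRW U=OBBB F=WWGW D=RGYO B=YYGB
After move 5 (F): F=GWWW U=OBYO R=BRBW D=RRYO L=GROG
After move 6 (U): U=YOOB F=BRWW R=YYBW B=GRGB L=GWOG
After move 7 (R'): R=YWYB U=YGOG F=BOWB D=RRYW B=ORRB
Query: U face = YGOG

Answer: Y G O G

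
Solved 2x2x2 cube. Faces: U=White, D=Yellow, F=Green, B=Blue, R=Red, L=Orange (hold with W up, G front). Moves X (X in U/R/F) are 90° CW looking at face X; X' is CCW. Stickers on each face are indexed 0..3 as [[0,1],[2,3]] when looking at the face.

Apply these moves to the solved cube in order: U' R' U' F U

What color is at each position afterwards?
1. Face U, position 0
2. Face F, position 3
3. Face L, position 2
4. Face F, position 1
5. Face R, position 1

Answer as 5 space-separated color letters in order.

Answer: O B O W R

Derivation:
After move 1 (U'): U=WWWW F=OOGG R=GGRR B=RRBB L=BBOO
After move 2 (R'): R=GRGR U=WBWR F=OWGW D=YOYG B=YRYB
After move 3 (U'): U=BRWW F=BBGW R=OWGR B=GRYB L=YROO
After move 4 (F): F=GBWB U=BROR R=WWWR D=GOYG L=YYOO
After move 5 (U): U=OBRR F=WWWB R=GRWR B=YYYB L=GBOO
Query 1: U[0] = O
Query 2: F[3] = B
Query 3: L[2] = O
Query 4: F[1] = W
Query 5: R[1] = R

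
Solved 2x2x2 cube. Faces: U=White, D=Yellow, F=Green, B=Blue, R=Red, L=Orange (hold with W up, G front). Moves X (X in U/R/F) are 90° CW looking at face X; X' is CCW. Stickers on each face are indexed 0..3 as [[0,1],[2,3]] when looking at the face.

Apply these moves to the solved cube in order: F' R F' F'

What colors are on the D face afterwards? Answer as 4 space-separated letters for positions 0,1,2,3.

After move 1 (F'): F=GGGG U=WWRR R=YRYR D=OOYY L=OWOW
After move 2 (R): R=YYRR U=WGRG F=GOGY D=OBYB B=RBWB
After move 3 (F'): F=OYGG U=WGYR R=BYOR D=WWYB L=OGOR
After move 4 (F'): F=YGOG U=WGBO R=WYWR D=GRYB L=OROY
Query: D face = GRYB

Answer: G R Y B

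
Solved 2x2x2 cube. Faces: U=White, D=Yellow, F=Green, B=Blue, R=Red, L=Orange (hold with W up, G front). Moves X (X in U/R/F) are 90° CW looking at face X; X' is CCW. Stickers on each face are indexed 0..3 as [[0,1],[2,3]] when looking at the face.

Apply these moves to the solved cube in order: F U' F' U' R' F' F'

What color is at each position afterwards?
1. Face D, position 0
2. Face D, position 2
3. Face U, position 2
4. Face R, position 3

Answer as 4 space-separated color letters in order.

Answer: R Y O R

Derivation:
After move 1 (F): F=GGGG U=WWOO R=WRWR D=RRYY L=OYOY
After move 2 (U'): U=WOWO F=OYGG R=GGWR B=WRBB L=BBOY
After move 3 (F'): F=YGOG U=WOGW R=RGRR D=BYYY L=BOOW
After move 4 (U'): U=OWWG F=BOOG R=YGRR B=RGBB L=WROW
After move 5 (R'): R=GRYR U=OBWR F=BWOG D=BOYG B=YGYB
After move 6 (F'): F=WGBO U=OBGY R=ORBR D=RWYG L=WROW
After move 7 (F'): F=GOWB U=OBOB R=WRRR D=RWYG L=WYOG
Query 1: D[0] = R
Query 2: D[2] = Y
Query 3: U[2] = O
Query 4: R[3] = R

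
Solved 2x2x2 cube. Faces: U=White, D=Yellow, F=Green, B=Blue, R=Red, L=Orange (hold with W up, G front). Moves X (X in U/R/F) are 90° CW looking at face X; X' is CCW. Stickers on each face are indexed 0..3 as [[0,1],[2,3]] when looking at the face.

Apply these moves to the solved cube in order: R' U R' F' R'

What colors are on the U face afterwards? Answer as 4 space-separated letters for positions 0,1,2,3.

Answer: W G B G

Derivation:
After move 1 (R'): R=RRRR U=WBWB F=GWGW D=YGYG B=YBYB
After move 2 (U): U=WWBB F=RRGW R=YBRR B=OOYB L=GWOO
After move 3 (R'): R=BRYR U=WYBO F=RWGB D=YRYW B=GOGB
After move 4 (F'): F=WBRG U=WYBY R=RRYR D=WOYW L=GOOB
After move 5 (R'): R=RRRY U=WGBG F=WYRY D=WBYG B=WOOB
Query: U face = WGBG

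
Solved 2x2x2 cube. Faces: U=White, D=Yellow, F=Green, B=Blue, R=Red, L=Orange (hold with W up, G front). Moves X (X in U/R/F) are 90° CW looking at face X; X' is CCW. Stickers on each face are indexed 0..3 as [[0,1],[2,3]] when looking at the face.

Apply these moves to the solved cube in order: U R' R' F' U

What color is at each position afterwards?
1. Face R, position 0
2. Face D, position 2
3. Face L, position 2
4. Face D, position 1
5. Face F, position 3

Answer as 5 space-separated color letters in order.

Answer: G Y O O G

Derivation:
After move 1 (U): U=WWWW F=RRGG R=BBRR B=OOBB L=GGOO
After move 2 (R'): R=BRBR U=WBWO F=RWGW D=YRYG B=YOYB
After move 3 (R'): R=RRBB U=WYWY F=RBGO D=YWYW B=GORB
After move 4 (F'): F=BORG U=WYRB R=WRYB D=GOYW L=GYOW
After move 5 (U): U=RWBY F=WRRG R=GOYB B=GYRB L=BOOW
Query 1: R[0] = G
Query 2: D[2] = Y
Query 3: L[2] = O
Query 4: D[1] = O
Query 5: F[3] = G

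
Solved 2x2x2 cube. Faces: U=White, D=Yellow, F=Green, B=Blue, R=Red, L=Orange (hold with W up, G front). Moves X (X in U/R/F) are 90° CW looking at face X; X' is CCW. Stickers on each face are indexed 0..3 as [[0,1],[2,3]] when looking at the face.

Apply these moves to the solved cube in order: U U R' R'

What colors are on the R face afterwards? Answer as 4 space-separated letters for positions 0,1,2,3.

After move 1 (U): U=WWWW F=RRGG R=BBRR B=OOBB L=GGOO
After move 2 (U): U=WWWW F=BBGG R=OORR B=GGBB L=RROO
After move 3 (R'): R=OROR U=WBWG F=BWGW D=YBYG B=YGYB
After move 4 (R'): R=RROO U=WYWY F=BBGG D=YWYW B=GGBB
Query: R face = RROO

Answer: R R O O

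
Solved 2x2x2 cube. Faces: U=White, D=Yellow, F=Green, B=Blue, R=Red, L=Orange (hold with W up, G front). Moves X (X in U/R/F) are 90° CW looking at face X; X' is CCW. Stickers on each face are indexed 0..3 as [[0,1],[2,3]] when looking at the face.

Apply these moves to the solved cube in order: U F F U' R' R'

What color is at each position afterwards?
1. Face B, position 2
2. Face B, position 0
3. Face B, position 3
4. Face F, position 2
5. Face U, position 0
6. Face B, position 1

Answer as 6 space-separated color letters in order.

Answer: R R B R W B

Derivation:
After move 1 (U): U=WWWW F=RRGG R=BBRR B=OOBB L=GGOO
After move 2 (F): F=GRGR U=WWOG R=WBWR D=RBYY L=GYOY
After move 3 (F): F=GGRR U=WWYY R=OBGR D=WWYY L=GROB
After move 4 (U'): U=WYWY F=GRRR R=GGGR B=OBBB L=OOOB
After move 5 (R'): R=GRGG U=WBWO F=GYRY D=WRYR B=YBWB
After move 6 (R'): R=RGGG U=WWWY F=GBRO D=WYYY B=RBRB
Query 1: B[2] = R
Query 2: B[0] = R
Query 3: B[3] = B
Query 4: F[2] = R
Query 5: U[0] = W
Query 6: B[1] = B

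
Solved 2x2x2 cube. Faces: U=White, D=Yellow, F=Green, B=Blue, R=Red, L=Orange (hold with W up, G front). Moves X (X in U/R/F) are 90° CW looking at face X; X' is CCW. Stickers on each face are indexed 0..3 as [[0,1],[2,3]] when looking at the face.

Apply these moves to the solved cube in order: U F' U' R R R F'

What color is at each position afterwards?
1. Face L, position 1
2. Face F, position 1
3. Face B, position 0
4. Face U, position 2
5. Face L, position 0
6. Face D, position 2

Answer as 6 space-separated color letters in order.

Answer: Y B Y G O Y

Derivation:
After move 1 (U): U=WWWW F=RRGG R=BBRR B=OOBB L=GGOO
After move 2 (F'): F=RGRG U=WWBR R=YBYR D=GOYY L=GWOW
After move 3 (U'): U=WRWB F=GWRG R=RGYR B=YBBB L=OOOW
After move 4 (R): R=YRRG U=WWWG F=GORY D=GBYY B=BBRB
After move 5 (R): R=RYGR U=WOWY F=GBRY D=GRYB B=GBWB
After move 6 (R): R=GRRY U=WBWY F=GRRB D=GWYG B=YBOB
After move 7 (F'): F=RBGR U=WBGR R=WRGY D=OWYG L=OYOW
Query 1: L[1] = Y
Query 2: F[1] = B
Query 3: B[0] = Y
Query 4: U[2] = G
Query 5: L[0] = O
Query 6: D[2] = Y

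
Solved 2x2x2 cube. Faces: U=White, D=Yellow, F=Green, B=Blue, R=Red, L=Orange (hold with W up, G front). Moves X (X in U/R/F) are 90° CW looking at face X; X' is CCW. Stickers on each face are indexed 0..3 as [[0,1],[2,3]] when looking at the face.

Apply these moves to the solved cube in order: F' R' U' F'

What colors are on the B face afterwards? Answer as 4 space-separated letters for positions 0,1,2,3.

After move 1 (F'): F=GGGG U=WWRR R=YRYR D=OOYY L=OWOW
After move 2 (R'): R=RRYY U=WBRB F=GWGR D=OGYG B=YBOB
After move 3 (U'): U=BBWR F=OWGR R=GWYY B=RROB L=YBOW
After move 4 (F'): F=WROG U=BBGY R=GWOY D=BWYG L=YROW
Query: B face = RROB

Answer: R R O B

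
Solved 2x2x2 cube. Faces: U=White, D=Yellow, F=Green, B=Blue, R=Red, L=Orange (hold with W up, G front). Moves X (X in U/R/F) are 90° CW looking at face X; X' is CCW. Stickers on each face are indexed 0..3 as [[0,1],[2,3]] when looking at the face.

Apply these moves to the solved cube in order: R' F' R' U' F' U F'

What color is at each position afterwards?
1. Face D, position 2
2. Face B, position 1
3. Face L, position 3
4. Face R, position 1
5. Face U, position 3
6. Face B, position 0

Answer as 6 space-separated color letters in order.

Answer: Y R G R O G

Derivation:
After move 1 (R'): R=RRRR U=WBWB F=GWGW D=YGYG B=YBYB
After move 2 (F'): F=WWGG U=WBRR R=GRYR D=OOYG L=OBOW
After move 3 (R'): R=RRGY U=WYRY F=WBGR D=OWYG B=GBOB
After move 4 (U'): U=YYWR F=OBGR R=WBGY B=RROB L=GBOW
After move 5 (F'): F=BROG U=YYWG R=WBOY D=BWYG L=GROW
After move 6 (U): U=WYGY F=WBOG R=RROY B=GROB L=BROW
After move 7 (F'): F=BGWO U=WYRO R=WRBY D=RWYG L=BYOG
Query 1: D[2] = Y
Query 2: B[1] = R
Query 3: L[3] = G
Query 4: R[1] = R
Query 5: U[3] = O
Query 6: B[0] = G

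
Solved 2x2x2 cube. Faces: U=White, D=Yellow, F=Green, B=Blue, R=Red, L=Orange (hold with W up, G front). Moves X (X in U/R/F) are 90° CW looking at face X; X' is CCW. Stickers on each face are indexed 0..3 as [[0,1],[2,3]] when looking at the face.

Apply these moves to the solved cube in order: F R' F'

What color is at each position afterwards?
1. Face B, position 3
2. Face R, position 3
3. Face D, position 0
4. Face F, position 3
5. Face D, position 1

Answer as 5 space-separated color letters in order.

After move 1 (F): F=GGGG U=WWOO R=WRWR D=RRYY L=OYOY
After move 2 (R'): R=RRWW U=WBOB F=GWGO D=RGYG B=YBRB
After move 3 (F'): F=WOGG U=WBRW R=GRRW D=YYYG L=OBOO
Query 1: B[3] = B
Query 2: R[3] = W
Query 3: D[0] = Y
Query 4: F[3] = G
Query 5: D[1] = Y

Answer: B W Y G Y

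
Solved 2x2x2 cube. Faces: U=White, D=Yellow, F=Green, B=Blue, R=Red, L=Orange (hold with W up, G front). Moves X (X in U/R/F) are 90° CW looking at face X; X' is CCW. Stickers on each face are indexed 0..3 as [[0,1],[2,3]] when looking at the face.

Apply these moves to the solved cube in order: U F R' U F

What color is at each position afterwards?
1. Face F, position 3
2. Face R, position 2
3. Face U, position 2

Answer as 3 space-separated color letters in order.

Answer: R B Y

Derivation:
After move 1 (U): U=WWWW F=RRGG R=BBRR B=OOBB L=GGOO
After move 2 (F): F=GRGR U=WWOG R=WBWR D=RBYY L=GYOY
After move 3 (R'): R=BRWW U=WBOO F=GWGG D=RRYR B=YOBB
After move 4 (U): U=OWOB F=BRGG R=YOWW B=GYBB L=GWOY
After move 5 (F): F=GBGR U=OWYW R=OOBW D=WYYR L=GROR
Query 1: F[3] = R
Query 2: R[2] = B
Query 3: U[2] = Y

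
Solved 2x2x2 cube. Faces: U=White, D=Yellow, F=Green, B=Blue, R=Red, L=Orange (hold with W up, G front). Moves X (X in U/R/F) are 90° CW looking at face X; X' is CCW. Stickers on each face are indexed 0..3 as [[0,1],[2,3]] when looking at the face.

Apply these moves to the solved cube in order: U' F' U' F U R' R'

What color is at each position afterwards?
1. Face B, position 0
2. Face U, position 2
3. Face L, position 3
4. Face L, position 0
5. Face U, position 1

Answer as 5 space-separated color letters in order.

Answer: W R O O O

Derivation:
After move 1 (U'): U=WWWW F=OOGG R=GGRR B=RRBB L=BBOO
After move 2 (F'): F=OGOG U=WWGR R=YGYR D=BOYY L=BWOW
After move 3 (U'): U=WRWG F=BWOG R=OGYR B=YGBB L=RROW
After move 4 (F): F=OBGW U=WRWR R=WGGR D=YOYY L=RBOO
After move 5 (U): U=WWRR F=WGGW R=YGGR B=RBBB L=OBOO
After move 6 (R'): R=GRYG U=WBRR F=WWGR D=YGYW B=YBOB
After move 7 (R'): R=RGGY U=WORY F=WBGR D=YWYR B=WBGB
Query 1: B[0] = W
Query 2: U[2] = R
Query 3: L[3] = O
Query 4: L[0] = O
Query 5: U[1] = O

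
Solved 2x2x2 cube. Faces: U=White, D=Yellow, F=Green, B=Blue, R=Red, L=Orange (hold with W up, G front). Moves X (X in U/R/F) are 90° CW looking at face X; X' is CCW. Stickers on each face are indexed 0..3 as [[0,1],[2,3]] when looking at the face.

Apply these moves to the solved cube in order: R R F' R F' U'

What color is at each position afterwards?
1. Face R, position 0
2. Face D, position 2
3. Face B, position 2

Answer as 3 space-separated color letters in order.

Answer: O Y Y

Derivation:
After move 1 (R): R=RRRR U=WGWG F=GYGY D=YBYB B=WBWB
After move 2 (R): R=RRRR U=WYWY F=GBGB D=YWYW B=GBGB
After move 3 (F'): F=BBGG U=WYRR R=WRYR D=OOYW L=OYOW
After move 4 (R): R=YWRR U=WBRG F=BOGW D=OGYG B=RBYB
After move 5 (F'): F=OWBG U=WBYR R=GWOR D=YWYG L=OGOR
After move 6 (U'): U=BRWY F=OGBG R=OWOR B=GWYB L=RBOR
Query 1: R[0] = O
Query 2: D[2] = Y
Query 3: B[2] = Y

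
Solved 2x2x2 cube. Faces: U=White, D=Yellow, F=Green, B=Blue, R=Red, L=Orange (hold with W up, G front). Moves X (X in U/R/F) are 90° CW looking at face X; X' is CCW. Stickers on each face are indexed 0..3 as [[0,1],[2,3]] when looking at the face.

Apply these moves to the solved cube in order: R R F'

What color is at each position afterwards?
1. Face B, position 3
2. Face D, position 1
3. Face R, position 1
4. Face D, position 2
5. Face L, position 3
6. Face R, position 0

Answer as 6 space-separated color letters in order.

After move 1 (R): R=RRRR U=WGWG F=GYGY D=YBYB B=WBWB
After move 2 (R): R=RRRR U=WYWY F=GBGB D=YWYW B=GBGB
After move 3 (F'): F=BBGG U=WYRR R=WRYR D=OOYW L=OYOW
Query 1: B[3] = B
Query 2: D[1] = O
Query 3: R[1] = R
Query 4: D[2] = Y
Query 5: L[3] = W
Query 6: R[0] = W

Answer: B O R Y W W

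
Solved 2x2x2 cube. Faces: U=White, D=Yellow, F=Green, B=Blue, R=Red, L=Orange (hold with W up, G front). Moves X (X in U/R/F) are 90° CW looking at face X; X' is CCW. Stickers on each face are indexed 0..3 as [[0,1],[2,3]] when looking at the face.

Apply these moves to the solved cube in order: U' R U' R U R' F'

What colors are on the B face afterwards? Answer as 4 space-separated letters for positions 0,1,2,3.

After move 1 (U'): U=WWWW F=OOGG R=GGRR B=RRBB L=BBOO
After move 2 (R): R=RGRG U=WOWG F=OYGY D=YBYR B=WRWB
After move 3 (U'): U=OGWW F=BBGY R=OYRG B=RGWB L=WROO
After move 4 (R): R=ROGY U=OBWY F=BBGR D=YWYR B=WGGB
After move 5 (U): U=WOYB F=ROGR R=WGGY B=WRGB L=BBOO
After move 6 (R'): R=GYWG U=WGYW F=ROGB D=YOYR B=RRWB
After move 7 (F'): F=OBRG U=WGGW R=OYYG D=BOYR L=BWOY
Query: B face = RRWB

Answer: R R W B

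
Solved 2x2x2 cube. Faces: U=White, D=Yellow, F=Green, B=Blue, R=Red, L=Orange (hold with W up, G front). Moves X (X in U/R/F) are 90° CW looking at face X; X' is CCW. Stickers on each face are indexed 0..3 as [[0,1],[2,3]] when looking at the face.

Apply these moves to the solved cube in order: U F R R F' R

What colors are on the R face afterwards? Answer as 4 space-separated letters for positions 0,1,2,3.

Answer: R W W W

Derivation:
After move 1 (U): U=WWWW F=RRGG R=BBRR B=OOBB L=GGOO
After move 2 (F): F=GRGR U=WWOG R=WBWR D=RBYY L=GYOY
After move 3 (R): R=WWRB U=WROR F=GBGY D=RBYO B=GOWB
After move 4 (R): R=RWBW U=WBOY F=GBGO D=RWYG B=RORB
After move 5 (F'): F=BOGG U=WBRB R=WWRW D=YYYG L=GYOO
After move 6 (R): R=RWWW U=WORG F=BYGG D=YRYR B=BOBB
Query: R face = RWWW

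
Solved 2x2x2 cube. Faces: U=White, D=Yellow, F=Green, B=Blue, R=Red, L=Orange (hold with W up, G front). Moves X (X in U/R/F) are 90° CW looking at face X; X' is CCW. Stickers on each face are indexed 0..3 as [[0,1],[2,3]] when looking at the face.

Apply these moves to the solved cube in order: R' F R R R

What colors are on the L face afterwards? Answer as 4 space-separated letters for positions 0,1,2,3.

Answer: O Y O G

Derivation:
After move 1 (R'): R=RRRR U=WBWB F=GWGW D=YGYG B=YBYB
After move 2 (F): F=GGWW U=WBOO R=WRBR D=RRYG L=OYOG
After move 3 (R): R=BWRR U=WGOW F=GRWG D=RYYY B=OBBB
After move 4 (R): R=RBRW U=WROG F=GYWY D=RBYO B=WBGB
After move 5 (R): R=RRWB U=WYOY F=GBWO D=RGYW B=GBRB
Query: L face = OYOG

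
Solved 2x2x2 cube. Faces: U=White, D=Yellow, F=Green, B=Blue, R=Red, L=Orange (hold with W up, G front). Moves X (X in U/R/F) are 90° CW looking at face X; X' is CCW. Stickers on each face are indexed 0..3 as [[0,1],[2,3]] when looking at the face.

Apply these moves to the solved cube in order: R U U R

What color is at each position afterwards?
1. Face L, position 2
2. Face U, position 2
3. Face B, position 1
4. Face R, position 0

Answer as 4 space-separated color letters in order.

Answer: O G Y R

Derivation:
After move 1 (R): R=RRRR U=WGWG F=GYGY D=YBYB B=WBWB
After move 2 (U): U=WWGG F=RRGY R=WBRR B=OOWB L=GYOO
After move 3 (U): U=GWGW F=WBGY R=OORR B=GYWB L=RROO
After move 4 (R): R=RORO U=GBGY F=WBGB D=YWYG B=WYWB
Query 1: L[2] = O
Query 2: U[2] = G
Query 3: B[1] = Y
Query 4: R[0] = R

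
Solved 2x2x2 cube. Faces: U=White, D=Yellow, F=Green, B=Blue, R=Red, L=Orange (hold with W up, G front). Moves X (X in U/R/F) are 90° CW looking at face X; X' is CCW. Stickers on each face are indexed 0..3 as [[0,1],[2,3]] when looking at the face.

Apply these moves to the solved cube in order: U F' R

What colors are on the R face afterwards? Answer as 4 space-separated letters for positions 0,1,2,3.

Answer: Y Y R B

Derivation:
After move 1 (U): U=WWWW F=RRGG R=BBRR B=OOBB L=GGOO
After move 2 (F'): F=RGRG U=WWBR R=YBYR D=GOYY L=GWOW
After move 3 (R): R=YYRB U=WGBG F=RORY D=GBYO B=ROWB
Query: R face = YYRB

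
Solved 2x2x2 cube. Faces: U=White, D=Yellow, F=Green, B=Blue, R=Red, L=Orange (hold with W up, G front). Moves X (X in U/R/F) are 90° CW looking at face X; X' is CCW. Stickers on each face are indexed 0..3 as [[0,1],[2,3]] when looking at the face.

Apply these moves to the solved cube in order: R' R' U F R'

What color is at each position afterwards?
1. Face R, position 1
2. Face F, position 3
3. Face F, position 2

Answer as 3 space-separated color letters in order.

Answer: R B B

Derivation:
After move 1 (R'): R=RRRR U=WBWB F=GWGW D=YGYG B=YBYB
After move 2 (R'): R=RRRR U=WYWY F=GBGB D=YWYW B=GBGB
After move 3 (U): U=WWYY F=RRGB R=GBRR B=OOGB L=GBOO
After move 4 (F): F=GRBR U=WWOB R=YBYR D=RGYW L=GYOW
After move 5 (R'): R=BRYY U=WGOO F=GWBB D=RRYR B=WOGB
Query 1: R[1] = R
Query 2: F[3] = B
Query 3: F[2] = B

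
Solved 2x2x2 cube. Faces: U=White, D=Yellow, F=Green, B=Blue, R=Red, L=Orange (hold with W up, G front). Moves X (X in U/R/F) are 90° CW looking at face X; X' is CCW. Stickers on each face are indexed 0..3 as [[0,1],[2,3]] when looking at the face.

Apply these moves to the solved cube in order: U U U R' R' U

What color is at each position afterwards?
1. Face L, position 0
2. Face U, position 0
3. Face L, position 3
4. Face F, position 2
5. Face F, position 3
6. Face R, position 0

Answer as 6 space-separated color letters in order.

After move 1 (U): U=WWWW F=RRGG R=BBRR B=OOBB L=GGOO
After move 2 (U): U=WWWW F=BBGG R=OORR B=GGBB L=RROO
After move 3 (U): U=WWWW F=OOGG R=GGRR B=RRBB L=BBOO
After move 4 (R'): R=GRGR U=WBWR F=OWGW D=YOYG B=YRYB
After move 5 (R'): R=RRGG U=WYWY F=OBGR D=YWYW B=GROB
After move 6 (U): U=WWYY F=RRGR R=GRGG B=BBOB L=OBOO
Query 1: L[0] = O
Query 2: U[0] = W
Query 3: L[3] = O
Query 4: F[2] = G
Query 5: F[3] = R
Query 6: R[0] = G

Answer: O W O G R G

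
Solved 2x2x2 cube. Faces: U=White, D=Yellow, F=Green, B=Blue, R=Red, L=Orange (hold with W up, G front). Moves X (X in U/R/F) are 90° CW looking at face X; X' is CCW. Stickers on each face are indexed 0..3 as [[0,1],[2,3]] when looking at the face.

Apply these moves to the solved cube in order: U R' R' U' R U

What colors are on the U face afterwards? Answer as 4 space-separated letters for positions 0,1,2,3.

After move 1 (U): U=WWWW F=RRGG R=BBRR B=OOBB L=GGOO
After move 2 (R'): R=BRBR U=WBWO F=RWGW D=YRYG B=YOYB
After move 3 (R'): R=RRBB U=WYWY F=RBGO D=YWYW B=GORB
After move 4 (U'): U=YYWW F=GGGO R=RBBB B=RRRB L=GOOO
After move 5 (R): R=BRBB U=YGWO F=GWGW D=YRYR B=WRYB
After move 6 (U): U=WYOG F=BRGW R=WRBB B=GOYB L=GWOO
Query: U face = WYOG

Answer: W Y O G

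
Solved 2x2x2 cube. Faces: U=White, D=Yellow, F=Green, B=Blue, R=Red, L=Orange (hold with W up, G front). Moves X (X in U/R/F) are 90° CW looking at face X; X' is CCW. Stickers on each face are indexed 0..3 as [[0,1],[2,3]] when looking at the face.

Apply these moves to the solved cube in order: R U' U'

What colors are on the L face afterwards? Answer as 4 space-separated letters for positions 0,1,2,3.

Answer: R R O O

Derivation:
After move 1 (R): R=RRRR U=WGWG F=GYGY D=YBYB B=WBWB
After move 2 (U'): U=GGWW F=OOGY R=GYRR B=RRWB L=WBOO
After move 3 (U'): U=GWGW F=WBGY R=OORR B=GYWB L=RROO
Query: L face = RROO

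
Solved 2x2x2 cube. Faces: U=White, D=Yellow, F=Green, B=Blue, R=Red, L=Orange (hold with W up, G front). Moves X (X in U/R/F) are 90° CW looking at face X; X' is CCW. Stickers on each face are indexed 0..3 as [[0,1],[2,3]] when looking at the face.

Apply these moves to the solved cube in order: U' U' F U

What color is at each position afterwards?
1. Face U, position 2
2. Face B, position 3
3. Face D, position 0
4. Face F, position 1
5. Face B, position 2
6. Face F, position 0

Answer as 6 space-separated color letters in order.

After move 1 (U'): U=WWWW F=OOGG R=GGRR B=RRBB L=BBOO
After move 2 (U'): U=WWWW F=BBGG R=OORR B=GGBB L=RROO
After move 3 (F): F=GBGB U=WWOR R=WOWR D=ROYY L=RYOY
After move 4 (U): U=OWRW F=WOGB R=GGWR B=RYBB L=GBOY
Query 1: U[2] = R
Query 2: B[3] = B
Query 3: D[0] = R
Query 4: F[1] = O
Query 5: B[2] = B
Query 6: F[0] = W

Answer: R B R O B W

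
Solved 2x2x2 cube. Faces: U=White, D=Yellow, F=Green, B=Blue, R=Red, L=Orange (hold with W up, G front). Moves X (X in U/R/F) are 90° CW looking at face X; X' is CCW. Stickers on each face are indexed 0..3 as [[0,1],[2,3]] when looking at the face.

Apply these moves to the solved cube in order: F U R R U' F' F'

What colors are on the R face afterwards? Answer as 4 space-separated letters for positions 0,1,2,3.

After move 1 (F): F=GGGG U=WWOO R=WRWR D=RRYY L=OYOY
After move 2 (U): U=OWOW F=WRGG R=BBWR B=OYBB L=GGOY
After move 3 (R): R=WBRB U=OROG F=WRGY D=RBYO B=WYWB
After move 4 (R): R=RWBB U=OROY F=WBGO D=RWYW B=GYRB
After move 5 (U'): U=RYOO F=GGGO R=WBBB B=RWRB L=GYOY
After move 6 (F'): F=GOGG U=RYWB R=WBRB D=YYYW L=GOOO
After move 7 (F'): F=OGGG U=RYWR R=YBYB D=OOYW L=GBOW
Query: R face = YBYB

Answer: Y B Y B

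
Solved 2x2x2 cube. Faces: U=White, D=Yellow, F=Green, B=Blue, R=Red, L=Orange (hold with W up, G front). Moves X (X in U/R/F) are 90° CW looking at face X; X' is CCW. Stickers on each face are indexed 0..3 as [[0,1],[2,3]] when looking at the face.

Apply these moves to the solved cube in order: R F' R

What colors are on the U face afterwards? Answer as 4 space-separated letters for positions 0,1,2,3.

After move 1 (R): R=RRRR U=WGWG F=GYGY D=YBYB B=WBWB
After move 2 (F'): F=YYGG U=WGRR R=BRYR D=OOYB L=OGOW
After move 3 (R): R=YBRR U=WYRG F=YOGB D=OWYW B=RBGB
Query: U face = WYRG

Answer: W Y R G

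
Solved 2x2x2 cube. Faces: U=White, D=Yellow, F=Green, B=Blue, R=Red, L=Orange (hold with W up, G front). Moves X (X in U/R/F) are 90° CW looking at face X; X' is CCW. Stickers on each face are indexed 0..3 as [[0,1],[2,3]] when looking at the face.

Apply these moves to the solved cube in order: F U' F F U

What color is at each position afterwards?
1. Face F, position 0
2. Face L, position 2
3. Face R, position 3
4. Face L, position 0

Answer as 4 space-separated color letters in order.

Answer: Y O R G

Derivation:
After move 1 (F): F=GGGG U=WWOO R=WRWR D=RRYY L=OYOY
After move 2 (U'): U=WOWO F=OYGG R=GGWR B=WRBB L=BBOY
After move 3 (F): F=GOGY U=WOYB R=WGOR D=WGYY L=BROR
After move 4 (F): F=GGYO U=WORR R=YGBR D=OWYY L=BWOG
After move 5 (U): U=RWRO F=YGYO R=WRBR B=BWBB L=GGOG
Query 1: F[0] = Y
Query 2: L[2] = O
Query 3: R[3] = R
Query 4: L[0] = G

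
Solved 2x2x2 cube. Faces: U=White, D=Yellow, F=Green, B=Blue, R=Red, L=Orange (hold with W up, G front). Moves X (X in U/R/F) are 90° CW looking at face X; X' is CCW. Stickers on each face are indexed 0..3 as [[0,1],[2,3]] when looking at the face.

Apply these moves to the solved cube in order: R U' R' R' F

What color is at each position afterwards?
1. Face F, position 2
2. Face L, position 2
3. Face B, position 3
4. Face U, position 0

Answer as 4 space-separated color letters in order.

After move 1 (R): R=RRRR U=WGWG F=GYGY D=YBYB B=WBWB
After move 2 (U'): U=GGWW F=OOGY R=GYRR B=RRWB L=WBOO
After move 3 (R'): R=YRGR U=GWWR F=OGGW D=YOYY B=BRBB
After move 4 (R'): R=RRYG U=GBWB F=OWGR D=YGYW B=YROB
After move 5 (F): F=GORW U=GBOB R=WRBG D=YRYW L=WYOG
Query 1: F[2] = R
Query 2: L[2] = O
Query 3: B[3] = B
Query 4: U[0] = G

Answer: R O B G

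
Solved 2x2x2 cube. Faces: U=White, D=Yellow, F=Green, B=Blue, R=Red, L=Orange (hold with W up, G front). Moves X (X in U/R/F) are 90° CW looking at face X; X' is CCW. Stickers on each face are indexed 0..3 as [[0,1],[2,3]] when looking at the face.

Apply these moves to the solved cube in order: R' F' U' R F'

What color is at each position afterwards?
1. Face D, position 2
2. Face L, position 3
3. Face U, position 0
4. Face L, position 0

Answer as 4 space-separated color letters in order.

After move 1 (R'): R=RRRR U=WBWB F=GWGW D=YGYG B=YBYB
After move 2 (F'): F=WWGG U=WBRR R=GRYR D=OOYG L=OBOW
After move 3 (U'): U=BRWR F=OBGG R=WWYR B=GRYB L=YBOW
After move 4 (R): R=YWRW U=BBWG F=OOGG D=OYYG B=RRRB
After move 5 (F'): F=OGOG U=BBYR R=YWOW D=BWYG L=YGOW
Query 1: D[2] = Y
Query 2: L[3] = W
Query 3: U[0] = B
Query 4: L[0] = Y

Answer: Y W B Y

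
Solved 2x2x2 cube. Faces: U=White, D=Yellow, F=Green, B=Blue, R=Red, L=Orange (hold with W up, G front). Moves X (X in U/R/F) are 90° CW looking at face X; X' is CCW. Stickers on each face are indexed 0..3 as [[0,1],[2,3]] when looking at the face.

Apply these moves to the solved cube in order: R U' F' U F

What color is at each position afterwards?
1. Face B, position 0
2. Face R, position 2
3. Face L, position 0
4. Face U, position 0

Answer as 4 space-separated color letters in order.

After move 1 (R): R=RRRR U=WGWG F=GYGY D=YBYB B=WBWB
After move 2 (U'): U=GGWW F=OOGY R=GYRR B=RRWB L=WBOO
After move 3 (F'): F=OYOG U=GGGR R=BYYR D=BOYB L=WWOW
After move 4 (U): U=GGRG F=BYOG R=RRYR B=WWWB L=OYOW
After move 5 (F): F=OBGY U=GGWY R=RRGR D=YRYB L=OBOO
Query 1: B[0] = W
Query 2: R[2] = G
Query 3: L[0] = O
Query 4: U[0] = G

Answer: W G O G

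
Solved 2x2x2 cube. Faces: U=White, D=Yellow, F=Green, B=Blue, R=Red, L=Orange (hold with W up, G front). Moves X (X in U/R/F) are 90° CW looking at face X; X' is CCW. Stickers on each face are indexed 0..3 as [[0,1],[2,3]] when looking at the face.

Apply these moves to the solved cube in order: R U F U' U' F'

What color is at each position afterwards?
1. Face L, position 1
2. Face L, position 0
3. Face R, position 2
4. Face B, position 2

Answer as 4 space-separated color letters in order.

Answer: W G R W

Derivation:
After move 1 (R): R=RRRR U=WGWG F=GYGY D=YBYB B=WBWB
After move 2 (U): U=WWGG F=RRGY R=WBRR B=OOWB L=GYOO
After move 3 (F): F=GRYR U=WWOY R=GBGR D=RWYB L=GYOB
After move 4 (U'): U=WYWO F=GYYR R=GRGR B=GBWB L=OOOB
After move 5 (U'): U=YOWW F=OOYR R=GYGR B=GRWB L=GBOB
After move 6 (F'): F=OROY U=YOGG R=WYRR D=BBYB L=GWOW
Query 1: L[1] = W
Query 2: L[0] = G
Query 3: R[2] = R
Query 4: B[2] = W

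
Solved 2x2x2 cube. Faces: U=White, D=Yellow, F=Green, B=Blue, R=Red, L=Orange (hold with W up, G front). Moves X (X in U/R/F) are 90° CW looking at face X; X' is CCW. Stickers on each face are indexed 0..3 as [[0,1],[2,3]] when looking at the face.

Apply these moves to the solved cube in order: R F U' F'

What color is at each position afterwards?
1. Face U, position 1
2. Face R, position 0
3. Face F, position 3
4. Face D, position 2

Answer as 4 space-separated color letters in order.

Answer: O R Y Y

Derivation:
After move 1 (R): R=RRRR U=WGWG F=GYGY D=YBYB B=WBWB
After move 2 (F): F=GGYY U=WGOO R=WRGR D=RRYB L=OYOB
After move 3 (U'): U=GOWO F=OYYY R=GGGR B=WRWB L=WBOB
After move 4 (F'): F=YYOY U=GOGG R=RGRR D=BBYB L=WOOW
Query 1: U[1] = O
Query 2: R[0] = R
Query 3: F[3] = Y
Query 4: D[2] = Y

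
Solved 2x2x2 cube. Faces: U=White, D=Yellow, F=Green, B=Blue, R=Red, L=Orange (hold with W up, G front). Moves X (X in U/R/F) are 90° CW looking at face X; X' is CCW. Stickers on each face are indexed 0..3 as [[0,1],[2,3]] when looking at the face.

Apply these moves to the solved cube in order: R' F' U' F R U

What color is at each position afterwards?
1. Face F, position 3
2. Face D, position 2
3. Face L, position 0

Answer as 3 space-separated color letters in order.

Answer: G Y G

Derivation:
After move 1 (R'): R=RRRR U=WBWB F=GWGW D=YGYG B=YBYB
After move 2 (F'): F=WWGG U=WBRR R=GRYR D=OOYG L=OBOW
After move 3 (U'): U=BRWR F=OBGG R=WWYR B=GRYB L=YBOW
After move 4 (F): F=GOGB U=BRWB R=WWRR D=YWYG L=YOOO
After move 5 (R): R=RWRW U=BOWB F=GWGG D=YYYG B=BRRB
After move 6 (U): U=WBBO F=RWGG R=BRRW B=YORB L=GWOO
Query 1: F[3] = G
Query 2: D[2] = Y
Query 3: L[0] = G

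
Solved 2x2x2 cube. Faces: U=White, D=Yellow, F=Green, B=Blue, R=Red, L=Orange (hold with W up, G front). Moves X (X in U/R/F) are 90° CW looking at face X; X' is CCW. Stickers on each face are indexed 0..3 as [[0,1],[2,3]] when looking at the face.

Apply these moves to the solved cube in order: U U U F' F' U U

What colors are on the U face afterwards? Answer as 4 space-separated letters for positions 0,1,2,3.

Answer: Y Y W W

Derivation:
After move 1 (U): U=WWWW F=RRGG R=BBRR B=OOBB L=GGOO
After move 2 (U): U=WWWW F=BBGG R=OORR B=GGBB L=RROO
After move 3 (U): U=WWWW F=OOGG R=GGRR B=RRBB L=BBOO
After move 4 (F'): F=OGOG U=WWGR R=YGYR D=BOYY L=BWOW
After move 5 (F'): F=GGOO U=WWYY R=OGBR D=WWYY L=BROG
After move 6 (U): U=YWYW F=OGOO R=RRBR B=BRBB L=GGOG
After move 7 (U): U=YYWW F=RROO R=BRBR B=GGBB L=OGOG
Query: U face = YYWW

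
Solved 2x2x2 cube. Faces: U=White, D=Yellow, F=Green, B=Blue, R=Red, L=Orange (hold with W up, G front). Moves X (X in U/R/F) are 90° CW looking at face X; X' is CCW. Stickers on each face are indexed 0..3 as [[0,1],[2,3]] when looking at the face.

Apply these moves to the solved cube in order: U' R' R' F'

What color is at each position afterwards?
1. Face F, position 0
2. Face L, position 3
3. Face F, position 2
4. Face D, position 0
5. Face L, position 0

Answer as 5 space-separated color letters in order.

After move 1 (U'): U=WWWW F=OOGG R=GGRR B=RRBB L=BBOO
After move 2 (R'): R=GRGR U=WBWR F=OWGW D=YOYG B=YRYB
After move 3 (R'): R=RRGG U=WYWY F=OBGR D=YWYW B=GROB
After move 4 (F'): F=BROG U=WYRG R=WRYG D=BOYW L=BYOW
Query 1: F[0] = B
Query 2: L[3] = W
Query 3: F[2] = O
Query 4: D[0] = B
Query 5: L[0] = B

Answer: B W O B B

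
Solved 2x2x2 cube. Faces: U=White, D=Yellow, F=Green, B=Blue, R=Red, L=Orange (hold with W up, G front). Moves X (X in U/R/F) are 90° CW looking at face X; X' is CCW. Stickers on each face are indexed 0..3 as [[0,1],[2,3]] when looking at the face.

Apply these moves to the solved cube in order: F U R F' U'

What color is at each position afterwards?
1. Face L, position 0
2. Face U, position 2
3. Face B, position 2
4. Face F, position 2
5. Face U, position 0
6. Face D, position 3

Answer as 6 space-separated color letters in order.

After move 1 (F): F=GGGG U=WWOO R=WRWR D=RRYY L=OYOY
After move 2 (U): U=OWOW F=WRGG R=BBWR B=OYBB L=GGOY
After move 3 (R): R=WBRB U=OROG F=WRGY D=RBYO B=WYWB
After move 4 (F'): F=RYWG U=ORWR R=BBRB D=GYYO L=GGOO
After move 5 (U'): U=RROW F=GGWG R=RYRB B=BBWB L=WYOO
Query 1: L[0] = W
Query 2: U[2] = O
Query 3: B[2] = W
Query 4: F[2] = W
Query 5: U[0] = R
Query 6: D[3] = O

Answer: W O W W R O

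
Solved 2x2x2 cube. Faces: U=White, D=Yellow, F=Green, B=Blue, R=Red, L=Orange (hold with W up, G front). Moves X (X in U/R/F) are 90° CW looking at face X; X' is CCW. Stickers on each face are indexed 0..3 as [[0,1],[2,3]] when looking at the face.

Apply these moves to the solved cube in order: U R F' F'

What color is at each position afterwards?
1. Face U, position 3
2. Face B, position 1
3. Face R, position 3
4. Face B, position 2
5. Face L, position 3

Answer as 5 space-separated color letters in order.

Answer: Y O B W R

Derivation:
After move 1 (U): U=WWWW F=RRGG R=BBRR B=OOBB L=GGOO
After move 2 (R): R=RBRB U=WRWG F=RYGY D=YBYO B=WOWB
After move 3 (F'): F=YYRG U=WRRR R=BBYB D=GOYO L=GGOW
After move 4 (F'): F=YGYR U=WRBY R=OBGB D=GWYO L=GROR
Query 1: U[3] = Y
Query 2: B[1] = O
Query 3: R[3] = B
Query 4: B[2] = W
Query 5: L[3] = R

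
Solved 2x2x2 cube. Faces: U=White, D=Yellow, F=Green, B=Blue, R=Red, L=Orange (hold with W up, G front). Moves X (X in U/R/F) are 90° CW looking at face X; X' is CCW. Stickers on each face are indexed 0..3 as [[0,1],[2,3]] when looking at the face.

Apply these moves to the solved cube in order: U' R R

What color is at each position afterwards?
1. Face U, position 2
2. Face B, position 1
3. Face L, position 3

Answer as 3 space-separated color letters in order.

Answer: W R O

Derivation:
After move 1 (U'): U=WWWW F=OOGG R=GGRR B=RRBB L=BBOO
After move 2 (R): R=RGRG U=WOWG F=OYGY D=YBYR B=WRWB
After move 3 (R): R=RRGG U=WYWY F=OBGR D=YWYW B=GROB
Query 1: U[2] = W
Query 2: B[1] = R
Query 3: L[3] = O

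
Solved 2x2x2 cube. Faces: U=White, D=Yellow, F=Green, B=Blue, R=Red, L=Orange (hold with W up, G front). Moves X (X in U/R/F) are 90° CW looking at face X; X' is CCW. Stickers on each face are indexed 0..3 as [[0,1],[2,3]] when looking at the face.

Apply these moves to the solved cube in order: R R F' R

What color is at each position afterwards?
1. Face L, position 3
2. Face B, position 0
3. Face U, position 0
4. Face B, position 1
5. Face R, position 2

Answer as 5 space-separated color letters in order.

Answer: W R W B R

Derivation:
After move 1 (R): R=RRRR U=WGWG F=GYGY D=YBYB B=WBWB
After move 2 (R): R=RRRR U=WYWY F=GBGB D=YWYW B=GBGB
After move 3 (F'): F=BBGG U=WYRR R=WRYR D=OOYW L=OYOW
After move 4 (R): R=YWRR U=WBRG F=BOGW D=OGYG B=RBYB
Query 1: L[3] = W
Query 2: B[0] = R
Query 3: U[0] = W
Query 4: B[1] = B
Query 5: R[2] = R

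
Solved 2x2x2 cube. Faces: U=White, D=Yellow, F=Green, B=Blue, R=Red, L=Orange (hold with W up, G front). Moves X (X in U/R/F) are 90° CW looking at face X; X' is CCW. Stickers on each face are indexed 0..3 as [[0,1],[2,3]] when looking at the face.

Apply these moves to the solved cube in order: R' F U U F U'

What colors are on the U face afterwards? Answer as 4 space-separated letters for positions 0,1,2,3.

After move 1 (R'): R=RRRR U=WBWB F=GWGW D=YGYG B=YBYB
After move 2 (F): F=GGWW U=WBOO R=WRBR D=RRYG L=OYOG
After move 3 (U): U=OWOB F=WRWW R=YBBR B=OYYB L=GGOG
After move 4 (U): U=OOBW F=YBWW R=OYBR B=GGYB L=WROG
After move 5 (F): F=WYWB U=OOGR R=BYWR D=BOYG L=WROR
After move 6 (U'): U=OROG F=WRWB R=WYWR B=BYYB L=GGOR
Query: U face = OROG

Answer: O R O G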